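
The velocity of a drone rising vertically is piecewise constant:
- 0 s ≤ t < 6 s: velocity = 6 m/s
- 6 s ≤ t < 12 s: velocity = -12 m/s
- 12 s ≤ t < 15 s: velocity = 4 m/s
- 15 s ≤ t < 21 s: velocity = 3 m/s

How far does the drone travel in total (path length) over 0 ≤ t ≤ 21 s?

138 m

Total distance travelled is ∫|v| dt — sum the magnitudes of each area piece.
0–6 s: |6| × 6 = 36 m
6–12 s: |-12| × 6 = 72 m
12–15 s: |4| × 3 = 12 m
15–21 s: |3| × 6 = 18 m
Total distance = 138 m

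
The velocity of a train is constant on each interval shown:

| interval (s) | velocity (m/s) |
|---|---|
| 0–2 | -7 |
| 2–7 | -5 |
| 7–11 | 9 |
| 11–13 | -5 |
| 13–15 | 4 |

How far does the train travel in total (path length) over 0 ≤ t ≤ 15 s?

Total distance travelled is ∫|v| dt — sum the magnitudes of each area piece.
0–2 s: |-7| × 2 = 14 m
2–7 s: |-5| × 5 = 25 m
7–11 s: |9| × 4 = 36 m
11–13 s: |-5| × 2 = 10 m
13–15 s: |4| × 2 = 8 m
Total distance = 93 m

93 m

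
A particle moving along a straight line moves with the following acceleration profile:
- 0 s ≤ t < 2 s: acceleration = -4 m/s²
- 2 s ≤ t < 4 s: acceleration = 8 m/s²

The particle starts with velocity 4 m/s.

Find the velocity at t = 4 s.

Δv equals the area under the a-t graph; then v = v₀ + Δv.
0–2 s: -4 × 2 = -8 m/s
2–4 s: 8 × 2 = 16 m/s
Δv = 8 m/s, so v(4) = 4 + (8) = 12 m/s.

12 m/s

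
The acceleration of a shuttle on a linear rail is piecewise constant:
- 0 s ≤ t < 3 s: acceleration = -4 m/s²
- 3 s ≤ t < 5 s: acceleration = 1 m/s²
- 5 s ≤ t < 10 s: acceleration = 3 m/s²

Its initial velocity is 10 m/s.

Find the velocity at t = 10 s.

Δv equals the area under the a-t graph; then v = v₀ + Δv.
0–3 s: -4 × 3 = -12 m/s
3–5 s: 1 × 2 = 2 m/s
5–10 s: 3 × 5 = 15 m/s
Δv = 5 m/s, so v(10) = 10 + (5) = 15 m/s.

15 m/s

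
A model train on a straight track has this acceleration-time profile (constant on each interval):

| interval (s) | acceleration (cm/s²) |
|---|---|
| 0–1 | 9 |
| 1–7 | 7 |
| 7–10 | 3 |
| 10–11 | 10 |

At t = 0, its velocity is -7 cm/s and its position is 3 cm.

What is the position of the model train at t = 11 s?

342 cm

On each constant-a segment, Δv = aΔt and Δx = v₀Δt + ½aΔt²; chain segment to segment.
0–1 s: v starts -7 cm/s; Δx = -7·1 + ½·9·1² = -2.5 cm; v ends 2 cm/s.
1–7 s: v starts 2 cm/s; Δx = 2·6 + ½·7·6² = 138 cm; v ends 44 cm/s.
7–10 s: v starts 44 cm/s; Δx = 44·3 + ½·3·3² = 145.5 cm; v ends 53 cm/s.
10–11 s: v starts 53 cm/s; Δx = 53·1 + ½·10·1² = 58 cm; v ends 63 cm/s.
x(11) = 3 + Σ Δx = 342 cm.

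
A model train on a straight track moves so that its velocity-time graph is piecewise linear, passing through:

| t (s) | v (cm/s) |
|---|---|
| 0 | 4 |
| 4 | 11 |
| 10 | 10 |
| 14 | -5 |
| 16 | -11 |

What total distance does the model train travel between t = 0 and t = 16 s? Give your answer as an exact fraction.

377/3 cm

Total distance travelled is ∫|v| dt — sum the magnitudes of each area piece.
0–4 s: |½(4 + 11)(4)| = 30 cm
4–10 s: |½(11 + 10)(6)| = 63 cm
10–14 s: v = 0 at t = 38/3 s; triangle areas 40/3 + 10/3 = 50/3 cm
14–16 s: |½(-5 + -11)(2)| = 16 cm
Total distance = 377/3 cm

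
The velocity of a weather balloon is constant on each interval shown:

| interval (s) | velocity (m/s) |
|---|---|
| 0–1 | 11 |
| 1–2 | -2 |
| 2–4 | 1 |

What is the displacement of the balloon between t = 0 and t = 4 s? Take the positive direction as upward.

Displacement is the signed area under the v-t curve.
0–1 s: 11 × 1 = 11 m
1–2 s: -2 × 1 = -2 m
2–4 s: 1 × 2 = 2 m
Net displacement = 11 m

11 m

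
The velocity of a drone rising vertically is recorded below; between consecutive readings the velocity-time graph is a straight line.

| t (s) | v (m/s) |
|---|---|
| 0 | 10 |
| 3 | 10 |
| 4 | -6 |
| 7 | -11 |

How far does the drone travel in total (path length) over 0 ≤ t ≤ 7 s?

59.75 m

Distance (not displacement) is the total path length: add the absolute areas under v-t.
0–3 s: |10| × 3 = 30 m
3–4 s: v = 0 at t = 3.625 s; triangle areas 3.125 + 1.125 = 4.25 m
4–7 s: |½(-6 + -11)(3)| = 25.5 m
Total distance = 59.75 m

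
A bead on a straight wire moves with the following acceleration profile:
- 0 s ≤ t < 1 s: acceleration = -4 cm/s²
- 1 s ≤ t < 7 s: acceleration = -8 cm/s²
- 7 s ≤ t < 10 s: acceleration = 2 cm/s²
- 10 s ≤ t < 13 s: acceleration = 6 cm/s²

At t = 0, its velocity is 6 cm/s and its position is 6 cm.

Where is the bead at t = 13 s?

-344 cm

On each constant-a segment, Δv = aΔt and Δx = v₀Δt + ½aΔt²; chain segment to segment.
0–1 s: v starts 6 cm/s; Δx = 6·1 + ½·-4·1² = 4 cm; v ends 2 cm/s.
1–7 s: v starts 2 cm/s; Δx = 2·6 + ½·-8·6² = -132 cm; v ends -46 cm/s.
7–10 s: v starts -46 cm/s; Δx = -46·3 + ½·2·3² = -129 cm; v ends -40 cm/s.
10–13 s: v starts -40 cm/s; Δx = -40·3 + ½·6·3² = -93 cm; v ends -22 cm/s.
x(13) = 6 + Σ Δx = -344 cm.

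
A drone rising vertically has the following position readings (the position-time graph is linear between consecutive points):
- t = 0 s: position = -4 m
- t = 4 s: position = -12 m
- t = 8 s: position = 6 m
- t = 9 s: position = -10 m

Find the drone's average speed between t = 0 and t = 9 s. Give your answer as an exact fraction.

14/3 m/s

Average speed = (total path length)/(elapsed time); on a piecewise-linear x-t graph the path length is Σ|Δx|.
0–4 s: |Δx| = |-12 − -4| = 8 m
4–8 s: |Δx| = |6 − -12| = 18 m
8–9 s: |Δx| = |-10 − 6| = 16 m
Total path = 42 m; average speed = 42/9 = 14/3 m/s.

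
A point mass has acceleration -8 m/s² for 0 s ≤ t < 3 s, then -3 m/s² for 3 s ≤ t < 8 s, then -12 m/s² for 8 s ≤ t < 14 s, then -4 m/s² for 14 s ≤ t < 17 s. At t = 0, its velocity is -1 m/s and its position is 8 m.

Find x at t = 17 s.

-1003.5 m

On each constant-a segment, Δv = aΔt and Δx = v₀Δt + ½aΔt²; chain segment to segment.
0–3 s: v starts -1 m/s; Δx = -1·3 + ½·-8·3² = -39 m; v ends -25 m/s.
3–8 s: v starts -25 m/s; Δx = -25·5 + ½·-3·5² = -162.5 m; v ends -40 m/s.
8–14 s: v starts -40 m/s; Δx = -40·6 + ½·-12·6² = -456 m; v ends -112 m/s.
14–17 s: v starts -112 m/s; Δx = -112·3 + ½·-4·3² = -354 m; v ends -124 m/s.
x(17) = 8 + Σ Δx = -1003.5 m.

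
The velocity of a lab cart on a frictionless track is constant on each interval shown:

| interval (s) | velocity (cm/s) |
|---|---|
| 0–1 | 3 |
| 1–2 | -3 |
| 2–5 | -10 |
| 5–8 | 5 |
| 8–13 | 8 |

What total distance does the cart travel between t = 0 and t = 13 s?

Total distance travelled is ∫|v| dt — sum the magnitudes of each area piece.
0–1 s: |3| × 1 = 3 cm
1–2 s: |-3| × 1 = 3 cm
2–5 s: |-10| × 3 = 30 cm
5–8 s: |5| × 3 = 15 cm
8–13 s: |8| × 5 = 40 cm
Total distance = 91 cm

91 cm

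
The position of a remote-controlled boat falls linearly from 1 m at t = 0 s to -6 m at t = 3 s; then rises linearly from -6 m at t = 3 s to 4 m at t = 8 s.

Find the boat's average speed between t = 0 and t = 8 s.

Average speed = (total path length)/(elapsed time); on a piecewise-linear x-t graph the path length is Σ|Δx|.
0–3 s: |Δx| = |-6 − 1| = 7 m
3–8 s: |Δx| = |4 − -6| = 10 m
Total path = 17 m; average speed = 17/8 = 2.125 m/s.

2.125 m/s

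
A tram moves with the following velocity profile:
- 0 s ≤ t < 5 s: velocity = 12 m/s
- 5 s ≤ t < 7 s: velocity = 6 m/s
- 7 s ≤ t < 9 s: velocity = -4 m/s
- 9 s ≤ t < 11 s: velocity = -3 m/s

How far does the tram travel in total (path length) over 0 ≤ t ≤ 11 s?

86 m

Distance (not displacement) is the total path length: add the absolute areas under v-t.
0–5 s: |12| × 5 = 60 m
5–7 s: |6| × 2 = 12 m
7–9 s: |-4| × 2 = 8 m
9–11 s: |-3| × 2 = 6 m
Total distance = 86 m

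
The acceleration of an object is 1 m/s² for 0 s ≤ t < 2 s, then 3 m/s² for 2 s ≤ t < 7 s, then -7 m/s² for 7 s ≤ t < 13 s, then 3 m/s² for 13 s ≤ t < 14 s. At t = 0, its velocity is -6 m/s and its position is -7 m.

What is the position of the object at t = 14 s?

-89 m

On each constant-a segment, Δv = aΔt and Δx = v₀Δt + ½aΔt²; chain segment to segment.
0–2 s: v starts -6 m/s; Δx = -6·2 + ½·1·2² = -10 m; v ends -4 m/s.
2–7 s: v starts -4 m/s; Δx = -4·5 + ½·3·5² = 17.5 m; v ends 11 m/s.
7–13 s: v starts 11 m/s; Δx = 11·6 + ½·-7·6² = -60 m; v ends -31 m/s.
13–14 s: v starts -31 m/s; Δx = -31·1 + ½·3·1² = -29.5 m; v ends -28 m/s.
x(14) = -7 + Σ Δx = -89 m.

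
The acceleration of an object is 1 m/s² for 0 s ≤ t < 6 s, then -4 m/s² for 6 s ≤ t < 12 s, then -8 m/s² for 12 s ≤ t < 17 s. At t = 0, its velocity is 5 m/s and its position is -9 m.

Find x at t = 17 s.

On each constant-a segment, Δv = aΔt and Δx = v₀Δt + ½aΔt²; chain segment to segment.
0–6 s: v starts 5 m/s; Δx = 5·6 + ½·1·6² = 48 m; v ends 11 m/s.
6–12 s: v starts 11 m/s; Δx = 11·6 + ½·-4·6² = -6 m; v ends -13 m/s.
12–17 s: v starts -13 m/s; Δx = -13·5 + ½·-8·5² = -165 m; v ends -53 m/s.
x(17) = -9 + Σ Δx = -132 m.

-132 m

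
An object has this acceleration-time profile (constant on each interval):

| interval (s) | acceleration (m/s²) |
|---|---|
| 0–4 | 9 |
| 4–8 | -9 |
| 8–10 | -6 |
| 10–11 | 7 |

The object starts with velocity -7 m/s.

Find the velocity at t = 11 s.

Δv equals the area under the a-t graph; then v = v₀ + Δv.
0–4 s: 9 × 4 = 36 m/s
4–8 s: -9 × 4 = -36 m/s
8–10 s: -6 × 2 = -12 m/s
10–11 s: 7 × 1 = 7 m/s
Δv = -5 m/s, so v(11) = -7 + (-5) = -12 m/s.

-12 m/s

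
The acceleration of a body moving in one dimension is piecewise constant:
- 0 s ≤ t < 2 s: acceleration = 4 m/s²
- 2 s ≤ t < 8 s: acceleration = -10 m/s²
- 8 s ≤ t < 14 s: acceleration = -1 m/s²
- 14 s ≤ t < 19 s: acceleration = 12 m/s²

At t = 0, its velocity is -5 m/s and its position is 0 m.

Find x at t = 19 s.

-689 m

On each constant-a segment, Δv = aΔt and Δx = v₀Δt + ½aΔt²; chain segment to segment.
0–2 s: v starts -5 m/s; Δx = -5·2 + ½·4·2² = -2 m; v ends 3 m/s.
2–8 s: v starts 3 m/s; Δx = 3·6 + ½·-10·6² = -162 m; v ends -57 m/s.
8–14 s: v starts -57 m/s; Δx = -57·6 + ½·-1·6² = -360 m; v ends -63 m/s.
14–19 s: v starts -63 m/s; Δx = -63·5 + ½·12·5² = -165 m; v ends -3 m/s.
x(19) = 0 + Σ Δx = -689 m.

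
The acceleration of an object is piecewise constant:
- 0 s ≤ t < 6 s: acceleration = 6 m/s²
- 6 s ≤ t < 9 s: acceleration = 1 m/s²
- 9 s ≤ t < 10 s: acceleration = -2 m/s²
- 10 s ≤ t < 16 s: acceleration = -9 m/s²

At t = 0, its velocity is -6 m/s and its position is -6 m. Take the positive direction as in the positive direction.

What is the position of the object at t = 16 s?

On each constant-a segment, Δv = aΔt and Δx = v₀Δt + ½aΔt²; chain segment to segment.
0–6 s: v starts -6 m/s; Δx = -6·6 + ½·6·6² = 72 m; v ends 30 m/s.
6–9 s: v starts 30 m/s; Δx = 30·3 + ½·1·3² = 94.5 m; v ends 33 m/s.
9–10 s: v starts 33 m/s; Δx = 33·1 + ½·-2·1² = 32 m; v ends 31 m/s.
10–16 s: v starts 31 m/s; Δx = 31·6 + ½·-9·6² = 24 m; v ends -23 m/s.
x(16) = -6 + Σ Δx = 216.5 m.

216.5 m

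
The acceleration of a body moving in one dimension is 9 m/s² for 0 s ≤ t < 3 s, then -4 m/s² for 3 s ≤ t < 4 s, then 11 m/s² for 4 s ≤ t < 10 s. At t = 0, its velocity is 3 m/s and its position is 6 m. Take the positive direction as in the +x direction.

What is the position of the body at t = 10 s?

On each constant-a segment, Δv = aΔt and Δx = v₀Δt + ½aΔt²; chain segment to segment.
0–3 s: v starts 3 m/s; Δx = 3·3 + ½·9·3² = 49.5 m; v ends 30 m/s.
3–4 s: v starts 30 m/s; Δx = 30·1 + ½·-4·1² = 28 m; v ends 26 m/s.
4–10 s: v starts 26 m/s; Δx = 26·6 + ½·11·6² = 354 m; v ends 92 m/s.
x(10) = 6 + Σ Δx = 437.5 m.

437.5 m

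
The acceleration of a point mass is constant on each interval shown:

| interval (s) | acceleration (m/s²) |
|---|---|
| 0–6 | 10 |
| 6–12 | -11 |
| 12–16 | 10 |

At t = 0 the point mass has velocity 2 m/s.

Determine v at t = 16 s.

Δv equals the area under the a-t graph; then v = v₀ + Δv.
0–6 s: 10 × 6 = 60 m/s
6–12 s: -11 × 6 = -66 m/s
12–16 s: 10 × 4 = 40 m/s
Δv = 34 m/s, so v(16) = 2 + (34) = 36 m/s.

36 m/s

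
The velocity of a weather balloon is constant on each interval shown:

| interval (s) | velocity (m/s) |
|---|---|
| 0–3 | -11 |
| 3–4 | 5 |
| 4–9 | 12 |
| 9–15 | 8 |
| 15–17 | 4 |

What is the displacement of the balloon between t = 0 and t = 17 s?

Displacement is the signed area under the v-t curve.
0–3 s: -11 × 3 = -33 m
3–4 s: 5 × 1 = 5 m
4–9 s: 12 × 5 = 60 m
9–15 s: 8 × 6 = 48 m
15–17 s: 4 × 2 = 8 m
Net displacement = 88 m

88 m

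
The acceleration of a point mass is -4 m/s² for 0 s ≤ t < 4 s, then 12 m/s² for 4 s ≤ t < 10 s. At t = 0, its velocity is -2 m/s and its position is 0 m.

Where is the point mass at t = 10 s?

68 m

On each constant-a segment, Δv = aΔt and Δx = v₀Δt + ½aΔt²; chain segment to segment.
0–4 s: v starts -2 m/s; Δx = -2·4 + ½·-4·4² = -40 m; v ends -18 m/s.
4–10 s: v starts -18 m/s; Δx = -18·6 + ½·12·6² = 108 m; v ends 54 m/s.
x(10) = 0 + Σ Δx = 68 m.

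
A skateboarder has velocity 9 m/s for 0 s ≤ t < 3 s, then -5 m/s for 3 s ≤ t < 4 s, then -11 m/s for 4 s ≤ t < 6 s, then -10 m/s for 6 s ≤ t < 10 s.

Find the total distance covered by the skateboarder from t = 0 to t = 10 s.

Total distance travelled is ∫|v| dt — sum the magnitudes of each area piece.
0–3 s: |9| × 3 = 27 m
3–4 s: |-5| × 1 = 5 m
4–6 s: |-11| × 2 = 22 m
6–10 s: |-10| × 4 = 40 m
Total distance = 94 m

94 m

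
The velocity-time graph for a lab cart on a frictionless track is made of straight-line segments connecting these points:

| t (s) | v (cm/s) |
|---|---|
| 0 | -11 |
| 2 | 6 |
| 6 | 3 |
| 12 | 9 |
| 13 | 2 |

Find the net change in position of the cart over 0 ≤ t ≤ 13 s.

Displacement is the signed area under the v-t curve.
0–2 s: ½(-11 + 6)(2) = -5 cm
2–6 s: ½(6 + 3)(4) = 18 cm
6–12 s: ½(3 + 9)(6) = 36 cm
12–13 s: ½(9 + 2)(1) = 5.5 cm
Net displacement = 54.5 cm

54.5 cm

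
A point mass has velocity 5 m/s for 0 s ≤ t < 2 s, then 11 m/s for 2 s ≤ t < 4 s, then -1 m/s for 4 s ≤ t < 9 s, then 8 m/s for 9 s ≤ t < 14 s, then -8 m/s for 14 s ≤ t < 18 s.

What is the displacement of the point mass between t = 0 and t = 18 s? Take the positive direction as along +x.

35 m

Net displacement equals the area under the velocity-time graph (areas below the axis count negative).
0–2 s: 5 × 2 = 10 m
2–4 s: 11 × 2 = 22 m
4–9 s: -1 × 5 = -5 m
9–14 s: 8 × 5 = 40 m
14–18 s: -8 × 4 = -32 m
Net displacement = 35 m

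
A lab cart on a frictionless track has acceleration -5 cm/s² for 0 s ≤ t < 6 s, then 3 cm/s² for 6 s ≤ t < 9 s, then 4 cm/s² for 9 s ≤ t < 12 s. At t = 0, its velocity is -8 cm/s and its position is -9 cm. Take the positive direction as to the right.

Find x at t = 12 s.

-316.5 cm

On each constant-a segment, Δv = aΔt and Δx = v₀Δt + ½aΔt²; chain segment to segment.
0–6 s: v starts -8 cm/s; Δx = -8·6 + ½·-5·6² = -138 cm; v ends -38 cm/s.
6–9 s: v starts -38 cm/s; Δx = -38·3 + ½·3·3² = -100.5 cm; v ends -29 cm/s.
9–12 s: v starts -29 cm/s; Δx = -29·3 + ½·4·3² = -69 cm; v ends -17 cm/s.
x(12) = -9 + Σ Δx = -316.5 cm.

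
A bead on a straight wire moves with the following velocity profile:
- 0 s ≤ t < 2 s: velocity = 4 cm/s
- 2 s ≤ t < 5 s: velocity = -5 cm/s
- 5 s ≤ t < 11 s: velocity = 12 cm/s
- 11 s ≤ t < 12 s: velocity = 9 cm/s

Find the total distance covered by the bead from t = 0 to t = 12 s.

104 cm

Total distance travelled is ∫|v| dt — sum the magnitudes of each area piece.
0–2 s: |4| × 2 = 8 cm
2–5 s: |-5| × 3 = 15 cm
5–11 s: |12| × 6 = 72 cm
11–12 s: |9| × 1 = 9 cm
Total distance = 104 cm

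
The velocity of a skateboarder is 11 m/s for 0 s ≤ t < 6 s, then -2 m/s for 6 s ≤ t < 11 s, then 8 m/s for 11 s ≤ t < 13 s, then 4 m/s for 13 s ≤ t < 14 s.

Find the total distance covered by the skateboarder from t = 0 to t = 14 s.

Distance (not displacement) is the total path length: add the absolute areas under v-t.
0–6 s: |11| × 6 = 66 m
6–11 s: |-2| × 5 = 10 m
11–13 s: |8| × 2 = 16 m
13–14 s: |4| × 1 = 4 m
Total distance = 96 m

96 m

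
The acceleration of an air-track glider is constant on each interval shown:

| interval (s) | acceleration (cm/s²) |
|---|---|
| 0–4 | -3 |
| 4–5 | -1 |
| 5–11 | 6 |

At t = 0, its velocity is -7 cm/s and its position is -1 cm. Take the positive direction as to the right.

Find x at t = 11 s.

-84.5 cm

On each constant-a segment, Δv = aΔt and Δx = v₀Δt + ½aΔt²; chain segment to segment.
0–4 s: v starts -7 cm/s; Δx = -7·4 + ½·-3·4² = -52 cm; v ends -19 cm/s.
4–5 s: v starts -19 cm/s; Δx = -19·1 + ½·-1·1² = -19.5 cm; v ends -20 cm/s.
5–11 s: v starts -20 cm/s; Δx = -20·6 + ½·6·6² = -12 cm; v ends 16 cm/s.
x(11) = -1 + Σ Δx = -84.5 cm.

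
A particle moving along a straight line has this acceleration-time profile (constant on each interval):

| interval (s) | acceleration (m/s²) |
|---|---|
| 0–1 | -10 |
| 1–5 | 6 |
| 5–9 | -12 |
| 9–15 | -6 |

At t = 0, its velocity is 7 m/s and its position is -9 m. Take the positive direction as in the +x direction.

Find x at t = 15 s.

-253 m

On each constant-a segment, Δv = aΔt and Δx = v₀Δt + ½aΔt²; chain segment to segment.
0–1 s: v starts 7 m/s; Δx = 7·1 + ½·-10·1² = 2 m; v ends -3 m/s.
1–5 s: v starts -3 m/s; Δx = -3·4 + ½·6·4² = 36 m; v ends 21 m/s.
5–9 s: v starts 21 m/s; Δx = 21·4 + ½·-12·4² = -12 m; v ends -27 m/s.
9–15 s: v starts -27 m/s; Δx = -27·6 + ½·-6·6² = -270 m; v ends -63 m/s.
x(15) = -9 + Σ Δx = -253 m.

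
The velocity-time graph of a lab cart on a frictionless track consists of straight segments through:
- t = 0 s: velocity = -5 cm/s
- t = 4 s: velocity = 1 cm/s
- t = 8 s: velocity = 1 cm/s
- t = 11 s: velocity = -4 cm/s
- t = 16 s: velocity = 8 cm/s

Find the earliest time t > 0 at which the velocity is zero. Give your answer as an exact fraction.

v changes sign on 0–4 s (from -5 to 1); the graph is linear there, so v = 0 at t = 0 + (5)·(4 − 0)/(1 − -5) = 10/3 s.

t = 10/3 s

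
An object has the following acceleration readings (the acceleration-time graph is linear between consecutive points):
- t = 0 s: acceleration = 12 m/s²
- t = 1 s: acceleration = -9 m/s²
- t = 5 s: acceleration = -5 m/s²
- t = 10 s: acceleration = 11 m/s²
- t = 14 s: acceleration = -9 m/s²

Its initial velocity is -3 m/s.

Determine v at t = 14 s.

Δv equals the area under the a-t graph; then v = v₀ + Δv.
0–1 s: ½(12 + -9)(1) = 1.5 m/s
1–5 s: ½(-9 + -5)(4) = -28 m/s
5–10 s: ½(-5 + 11)(5) = 15 m/s
10–14 s: ½(11 + -9)(4) = 4 m/s
Δv = -7.5 m/s, so v(14) = -3 + (-7.5) = -10.5 m/s.

-10.5 m/s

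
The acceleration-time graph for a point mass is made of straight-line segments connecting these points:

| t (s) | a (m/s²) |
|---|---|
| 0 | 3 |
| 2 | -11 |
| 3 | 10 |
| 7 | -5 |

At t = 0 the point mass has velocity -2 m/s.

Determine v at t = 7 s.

Δv equals the area under the a-t graph; then v = v₀ + Δv.
0–2 s: ½(3 + -11)(2) = -8 m/s
2–3 s: ½(-11 + 10)(1) = -0.5 m/s
3–7 s: ½(10 + -5)(4) = 10 m/s
Δv = 1.5 m/s, so v(7) = -2 + (1.5) = -0.5 m/s.

-0.5 m/s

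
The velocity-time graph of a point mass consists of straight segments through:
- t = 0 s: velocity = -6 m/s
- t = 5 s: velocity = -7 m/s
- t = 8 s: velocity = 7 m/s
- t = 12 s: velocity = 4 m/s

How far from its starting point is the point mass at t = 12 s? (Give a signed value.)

-10.5 m

Displacement is the signed area under the v-t curve.
0–5 s: ½(-6 + -7)(5) = -32.5 m
5–8 s: ½(-7 + 7)(3) = 0 m
8–12 s: ½(7 + 4)(4) = 22 m
Net displacement = -10.5 m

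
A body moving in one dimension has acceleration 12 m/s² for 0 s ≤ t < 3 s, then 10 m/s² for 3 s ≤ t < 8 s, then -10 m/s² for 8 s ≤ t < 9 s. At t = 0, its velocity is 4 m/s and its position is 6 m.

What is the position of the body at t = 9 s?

On each constant-a segment, Δv = aΔt and Δx = v₀Δt + ½aΔt²; chain segment to segment.
0–3 s: v starts 4 m/s; Δx = 4·3 + ½·12·3² = 66 m; v ends 40 m/s.
3–8 s: v starts 40 m/s; Δx = 40·5 + ½·10·5² = 325 m; v ends 90 m/s.
8–9 s: v starts 90 m/s; Δx = 90·1 + ½·-10·1² = 85 m; v ends 80 m/s.
x(9) = 6 + Σ Δx = 482 m.

482 m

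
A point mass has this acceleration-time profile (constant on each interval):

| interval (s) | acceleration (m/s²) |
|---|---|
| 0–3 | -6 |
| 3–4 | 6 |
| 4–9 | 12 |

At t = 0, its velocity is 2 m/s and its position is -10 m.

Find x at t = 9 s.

56 m

On each constant-a segment, Δv = aΔt and Δx = v₀Δt + ½aΔt²; chain segment to segment.
0–3 s: v starts 2 m/s; Δx = 2·3 + ½·-6·3² = -21 m; v ends -16 m/s.
3–4 s: v starts -16 m/s; Δx = -16·1 + ½·6·1² = -13 m; v ends -10 m/s.
4–9 s: v starts -10 m/s; Δx = -10·5 + ½·12·5² = 100 m; v ends 50 m/s.
x(9) = -10 + Σ Δx = 56 m.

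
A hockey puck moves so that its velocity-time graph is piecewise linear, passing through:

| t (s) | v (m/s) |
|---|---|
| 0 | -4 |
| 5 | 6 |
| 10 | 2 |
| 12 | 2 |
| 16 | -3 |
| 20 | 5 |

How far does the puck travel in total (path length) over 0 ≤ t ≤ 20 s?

Total distance travelled is ∫|v| dt — sum the magnitudes of each area piece.
0–5 s: v = 0 at t = 2 s; triangle areas 4 + 9 = 13 m
5–10 s: |½(6 + 2)(5)| = 20 m
10–12 s: |2| × 2 = 4 m
12–16 s: v = 0 at t = 13.6 s; triangle areas 1.6 + 3.6 = 5.2 m
16–20 s: v = 0 at t = 17.5 s; triangle areas 2.25 + 6.25 = 8.5 m
Total distance = 50.7 m

50.7 m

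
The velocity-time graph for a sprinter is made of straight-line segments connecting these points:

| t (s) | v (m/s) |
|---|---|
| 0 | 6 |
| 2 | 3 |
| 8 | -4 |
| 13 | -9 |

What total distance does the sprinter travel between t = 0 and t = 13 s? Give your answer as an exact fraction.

Distance (not displacement) is the total path length: add the absolute areas under v-t.
0–2 s: |½(6 + 3)(2)| = 9 m
2–8 s: v = 0 at t = 32/7 s; triangle areas 27/7 + 48/7 = 75/7 m
8–13 s: |½(-4 + -9)(5)| = 32.5 m
Total distance = 731/14 m

731/14 m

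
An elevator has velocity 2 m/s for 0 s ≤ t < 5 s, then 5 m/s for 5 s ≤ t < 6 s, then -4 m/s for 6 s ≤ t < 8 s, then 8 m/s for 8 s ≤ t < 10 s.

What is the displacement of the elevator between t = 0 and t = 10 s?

23 m

Net displacement equals the area under the velocity-time graph (areas below the axis count negative).
0–5 s: 2 × 5 = 10 m
5–6 s: 5 × 1 = 5 m
6–8 s: -4 × 2 = -8 m
8–10 s: 8 × 2 = 16 m
Net displacement = 23 m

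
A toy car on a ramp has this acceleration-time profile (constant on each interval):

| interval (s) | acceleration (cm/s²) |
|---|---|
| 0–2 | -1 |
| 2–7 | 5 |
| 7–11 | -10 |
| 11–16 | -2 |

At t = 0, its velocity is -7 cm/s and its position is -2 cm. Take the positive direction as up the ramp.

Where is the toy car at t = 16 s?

On each constant-a segment, Δv = aΔt and Δx = v₀Δt + ½aΔt²; chain segment to segment.
0–2 s: v starts -7 cm/s; Δx = -7·2 + ½·-1·2² = -16 cm; v ends -9 cm/s.
2–7 s: v starts -9 cm/s; Δx = -9·5 + ½·5·5² = 17.5 cm; v ends 16 cm/s.
7–11 s: v starts 16 cm/s; Δx = 16·4 + ½·-10·4² = -16 cm; v ends -24 cm/s.
11–16 s: v starts -24 cm/s; Δx = -24·5 + ½·-2·5² = -145 cm; v ends -34 cm/s.
x(16) = -2 + Σ Δx = -161.5 cm.

-161.5 cm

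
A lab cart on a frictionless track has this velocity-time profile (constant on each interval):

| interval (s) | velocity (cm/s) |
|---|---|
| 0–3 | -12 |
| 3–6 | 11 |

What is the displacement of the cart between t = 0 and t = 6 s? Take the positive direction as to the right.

Net displacement equals the area under the velocity-time graph (areas below the axis count negative).
0–3 s: -12 × 3 = -36 cm
3–6 s: 11 × 3 = 33 cm
Net displacement = -3 cm

-3 cm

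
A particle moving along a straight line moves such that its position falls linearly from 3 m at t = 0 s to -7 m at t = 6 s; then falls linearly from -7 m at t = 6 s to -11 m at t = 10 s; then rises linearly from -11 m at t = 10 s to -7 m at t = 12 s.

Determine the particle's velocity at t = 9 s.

-1 m/s

Velocity is the slope of the x-t graph on 6–10 s: (-11 − -7)/(10 − 6) = -1 m/s.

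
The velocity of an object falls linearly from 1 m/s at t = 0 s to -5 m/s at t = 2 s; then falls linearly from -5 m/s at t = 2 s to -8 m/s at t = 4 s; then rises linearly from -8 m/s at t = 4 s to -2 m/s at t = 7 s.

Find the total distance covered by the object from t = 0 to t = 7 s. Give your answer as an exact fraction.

97/3 m

Total distance travelled is ∫|v| dt — sum the magnitudes of each area piece.
0–2 s: v = 0 at t = 1/3 s; triangle areas 1/6 + 25/6 = 13/3 m
2–4 s: |½(-5 + -8)(2)| = 13 m
4–7 s: |½(-8 + -2)(3)| = 15 m
Total distance = 97/3 m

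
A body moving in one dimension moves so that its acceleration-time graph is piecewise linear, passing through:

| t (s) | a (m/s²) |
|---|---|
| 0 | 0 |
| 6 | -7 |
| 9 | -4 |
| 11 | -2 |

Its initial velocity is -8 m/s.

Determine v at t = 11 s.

Δv equals the area under the a-t graph; then v = v₀ + Δv.
0–6 s: ½(0 + -7)(6) = -21 m/s
6–9 s: ½(-7 + -4)(3) = -16.5 m/s
9–11 s: ½(-4 + -2)(2) = -6 m/s
Δv = -43.5 m/s, so v(11) = -8 + (-43.5) = -51.5 m/s.

-51.5 m/s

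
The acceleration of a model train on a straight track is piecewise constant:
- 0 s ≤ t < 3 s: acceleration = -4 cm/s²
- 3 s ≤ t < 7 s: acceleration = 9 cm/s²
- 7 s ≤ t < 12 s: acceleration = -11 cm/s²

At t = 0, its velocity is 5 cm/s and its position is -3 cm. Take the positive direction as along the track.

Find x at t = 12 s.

On each constant-a segment, Δv = aΔt and Δx = v₀Δt + ½aΔt²; chain segment to segment.
0–3 s: v starts 5 cm/s; Δx = 5·3 + ½·-4·3² = -3 cm; v ends -7 cm/s.
3–7 s: v starts -7 cm/s; Δx = -7·4 + ½·9·4² = 44 cm; v ends 29 cm/s.
7–12 s: v starts 29 cm/s; Δx = 29·5 + ½·-11·5² = 7.5 cm; v ends -26 cm/s.
x(12) = -3 + Σ Δx = 45.5 cm.

45.5 cm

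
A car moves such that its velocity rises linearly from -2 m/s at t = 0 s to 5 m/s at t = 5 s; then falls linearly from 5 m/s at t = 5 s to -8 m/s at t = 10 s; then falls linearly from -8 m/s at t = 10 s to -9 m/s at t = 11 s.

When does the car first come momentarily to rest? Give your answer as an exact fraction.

v changes sign on 0–5 s (from -2 to 5); the graph is linear there, so v = 0 at t = 0 + (2)·(5 − 0)/(5 − -2) = 10/7 s.

t = 10/7 s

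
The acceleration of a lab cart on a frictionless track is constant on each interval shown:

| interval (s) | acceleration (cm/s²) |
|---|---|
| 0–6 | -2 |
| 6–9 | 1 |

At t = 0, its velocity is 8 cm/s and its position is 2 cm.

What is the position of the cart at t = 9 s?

6.5 cm

On each constant-a segment, Δv = aΔt and Δx = v₀Δt + ½aΔt²; chain segment to segment.
0–6 s: v starts 8 cm/s; Δx = 8·6 + ½·-2·6² = 12 cm; v ends -4 cm/s.
6–9 s: v starts -4 cm/s; Δx = -4·3 + ½·1·3² = -7.5 cm; v ends -1 cm/s.
x(9) = 2 + Σ Δx = 6.5 cm.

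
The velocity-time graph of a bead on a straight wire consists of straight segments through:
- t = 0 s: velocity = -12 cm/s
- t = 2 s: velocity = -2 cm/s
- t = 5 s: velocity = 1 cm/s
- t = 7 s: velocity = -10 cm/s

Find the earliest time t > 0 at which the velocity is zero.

v changes sign on 2–5 s (from -2 to 1); the graph is linear there, so v = 0 at t = 2 + (2)·(5 − 2)/(1 − -2) = 4 s.

t = 4 s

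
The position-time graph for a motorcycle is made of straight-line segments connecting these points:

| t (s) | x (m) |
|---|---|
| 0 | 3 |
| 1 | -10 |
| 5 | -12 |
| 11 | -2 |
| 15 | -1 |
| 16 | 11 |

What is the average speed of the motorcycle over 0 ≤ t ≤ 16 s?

2.375 m/s

Average speed = (total path length)/(elapsed time); on a piecewise-linear x-t graph the path length is Σ|Δx|.
0–1 s: |Δx| = |-10 − 3| = 13 m
1–5 s: |Δx| = |-12 − -10| = 2 m
5–11 s: |Δx| = |-2 − -12| = 10 m
11–15 s: |Δx| = |-1 − -2| = 1 m
15–16 s: |Δx| = |11 − -1| = 12 m
Total path = 38 m; average speed = 38/16 = 2.375 m/s.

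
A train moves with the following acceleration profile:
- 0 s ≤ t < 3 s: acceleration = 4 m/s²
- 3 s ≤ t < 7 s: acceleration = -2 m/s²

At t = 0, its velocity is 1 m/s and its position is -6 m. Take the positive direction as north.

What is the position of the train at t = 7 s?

On each constant-a segment, Δv = aΔt and Δx = v₀Δt + ½aΔt²; chain segment to segment.
0–3 s: v starts 1 m/s; Δx = 1·3 + ½·4·3² = 21 m; v ends 13 m/s.
3–7 s: v starts 13 m/s; Δx = 13·4 + ½·-2·4² = 36 m; v ends 5 m/s.
x(7) = -6 + Σ Δx = 51 m.

51 m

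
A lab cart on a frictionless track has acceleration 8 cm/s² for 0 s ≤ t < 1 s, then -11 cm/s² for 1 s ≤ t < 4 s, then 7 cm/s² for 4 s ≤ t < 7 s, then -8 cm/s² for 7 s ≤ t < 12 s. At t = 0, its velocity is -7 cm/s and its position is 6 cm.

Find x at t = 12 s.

On each constant-a segment, Δv = aΔt and Δx = v₀Δt + ½aΔt²; chain segment to segment.
0–1 s: v starts -7 cm/s; Δx = -7·1 + ½·8·1² = -3 cm; v ends 1 cm/s.
1–4 s: v starts 1 cm/s; Δx = 1·3 + ½·-11·3² = -46.5 cm; v ends -32 cm/s.
4–7 s: v starts -32 cm/s; Δx = -32·3 + ½·7·3² = -64.5 cm; v ends -11 cm/s.
7–12 s: v starts -11 cm/s; Δx = -11·5 + ½·-8·5² = -155 cm; v ends -51 cm/s.
x(12) = 6 + Σ Δx = -263 cm.

-263 cm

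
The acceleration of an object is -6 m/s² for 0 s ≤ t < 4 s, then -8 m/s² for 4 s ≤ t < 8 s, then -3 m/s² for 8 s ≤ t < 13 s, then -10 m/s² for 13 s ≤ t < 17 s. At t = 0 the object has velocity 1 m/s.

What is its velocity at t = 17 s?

-110 m/s

Δv equals the area under the a-t graph; then v = v₀ + Δv.
0–4 s: -6 × 4 = -24 m/s
4–8 s: -8 × 4 = -32 m/s
8–13 s: -3 × 5 = -15 m/s
13–17 s: -10 × 4 = -40 m/s
Δv = -111 m/s, so v(17) = 1 + (-111) = -110 m/s.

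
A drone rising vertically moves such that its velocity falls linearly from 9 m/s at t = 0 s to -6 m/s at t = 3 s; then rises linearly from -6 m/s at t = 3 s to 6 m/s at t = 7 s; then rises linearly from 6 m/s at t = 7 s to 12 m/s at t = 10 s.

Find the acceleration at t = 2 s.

Acceleration is the slope of the v-t graph on 0–3 s: (-6 − 9)/(3 − 0) = -5 m/s².

-5 m/s²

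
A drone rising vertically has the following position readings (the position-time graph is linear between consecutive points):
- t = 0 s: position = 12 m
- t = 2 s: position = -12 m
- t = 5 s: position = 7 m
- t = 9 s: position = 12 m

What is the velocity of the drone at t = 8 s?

1.25 m/s

Velocity is the slope of the x-t graph on 5–9 s: (12 − 7)/(9 − 5) = 1.25 m/s.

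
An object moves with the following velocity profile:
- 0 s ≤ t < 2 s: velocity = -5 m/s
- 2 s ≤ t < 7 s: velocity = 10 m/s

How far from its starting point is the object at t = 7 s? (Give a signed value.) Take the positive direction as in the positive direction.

40 m

Net displacement equals the area under the velocity-time graph (areas below the axis count negative).
0–2 s: -5 × 2 = -10 m
2–7 s: 10 × 5 = 50 m
Net displacement = 40 m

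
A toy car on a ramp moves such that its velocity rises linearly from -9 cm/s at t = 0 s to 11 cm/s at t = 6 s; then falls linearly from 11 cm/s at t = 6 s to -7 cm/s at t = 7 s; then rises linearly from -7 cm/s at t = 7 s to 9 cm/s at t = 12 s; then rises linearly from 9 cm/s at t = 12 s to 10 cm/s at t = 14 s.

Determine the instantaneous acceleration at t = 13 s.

Acceleration is the slope of the v-t graph on 12–14 s: (10 − 9)/(14 − 12) = 0.5 cm/s².

0.5 cm/s²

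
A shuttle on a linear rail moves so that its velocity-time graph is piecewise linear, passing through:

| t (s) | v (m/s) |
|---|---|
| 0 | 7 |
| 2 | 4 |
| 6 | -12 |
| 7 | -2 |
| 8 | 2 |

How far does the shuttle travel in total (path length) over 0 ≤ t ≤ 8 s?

39 m

Distance (not displacement) is the total path length: add the absolute areas under v-t.
0–2 s: |½(7 + 4)(2)| = 11 m
2–6 s: v = 0 at t = 3 s; triangle areas 2 + 18 = 20 m
6–7 s: |½(-12 + -2)(1)| = 7 m
7–8 s: v = 0 at t = 7.5 s; triangle areas 0.5 + 0.5 = 1 m
Total distance = 39 m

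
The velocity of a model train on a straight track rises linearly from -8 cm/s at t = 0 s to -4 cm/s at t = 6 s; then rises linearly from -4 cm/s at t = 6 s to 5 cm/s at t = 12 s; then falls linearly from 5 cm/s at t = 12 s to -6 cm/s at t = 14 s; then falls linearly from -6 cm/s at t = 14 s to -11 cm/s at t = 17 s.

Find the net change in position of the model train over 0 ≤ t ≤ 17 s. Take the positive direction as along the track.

Net displacement equals the area under the velocity-time graph (areas below the axis count negative).
0–6 s: ½(-8 + -4)(6) = -36 cm
6–12 s: ½(-4 + 5)(6) = 3 cm
12–14 s: ½(5 + -6)(2) = -1 cm
14–17 s: ½(-6 + -11)(3) = -25.5 cm
Net displacement = -59.5 cm

-59.5 cm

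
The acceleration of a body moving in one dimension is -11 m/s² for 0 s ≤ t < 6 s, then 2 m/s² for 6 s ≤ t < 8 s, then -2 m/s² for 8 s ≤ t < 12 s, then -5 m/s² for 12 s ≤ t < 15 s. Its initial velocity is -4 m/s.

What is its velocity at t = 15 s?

-89 m/s

Δv equals the area under the a-t graph; then v = v₀ + Δv.
0–6 s: -11 × 6 = -66 m/s
6–8 s: 2 × 2 = 4 m/s
8–12 s: -2 × 4 = -8 m/s
12–15 s: -5 × 3 = -15 m/s
Δv = -85 m/s, so v(15) = -4 + (-85) = -89 m/s.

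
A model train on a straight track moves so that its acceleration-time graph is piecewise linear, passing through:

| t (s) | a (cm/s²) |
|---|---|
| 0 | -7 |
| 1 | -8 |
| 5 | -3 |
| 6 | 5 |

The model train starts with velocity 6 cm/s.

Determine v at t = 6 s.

Δv equals the area under the a-t graph; then v = v₀ + Δv.
0–1 s: ½(-7 + -8)(1) = -7.5 cm/s
1–5 s: ½(-8 + -3)(4) = -22 cm/s
5–6 s: ½(-3 + 5)(1) = 1 cm/s
Δv = -28.5 cm/s, so v(6) = 6 + (-28.5) = -22.5 cm/s.

-22.5 cm/s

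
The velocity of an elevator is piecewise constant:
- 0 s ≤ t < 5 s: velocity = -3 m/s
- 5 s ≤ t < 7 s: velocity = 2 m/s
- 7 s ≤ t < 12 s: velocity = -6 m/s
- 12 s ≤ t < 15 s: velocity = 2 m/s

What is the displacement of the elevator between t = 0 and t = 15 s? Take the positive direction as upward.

Net displacement equals the area under the velocity-time graph (areas below the axis count negative).
0–5 s: -3 × 5 = -15 m
5–7 s: 2 × 2 = 4 m
7–12 s: -6 × 5 = -30 m
12–15 s: 2 × 3 = 6 m
Net displacement = -35 m

-35 m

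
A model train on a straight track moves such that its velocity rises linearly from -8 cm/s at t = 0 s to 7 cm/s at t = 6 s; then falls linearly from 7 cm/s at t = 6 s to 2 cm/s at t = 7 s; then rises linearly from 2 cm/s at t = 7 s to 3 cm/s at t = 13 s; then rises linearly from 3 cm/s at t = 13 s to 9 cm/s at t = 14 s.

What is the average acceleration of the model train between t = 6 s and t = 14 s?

0.25 cm/s²

Average acceleration = Δv/Δt = (9 − 7)/(14 − 6) = 0.25 cm/s².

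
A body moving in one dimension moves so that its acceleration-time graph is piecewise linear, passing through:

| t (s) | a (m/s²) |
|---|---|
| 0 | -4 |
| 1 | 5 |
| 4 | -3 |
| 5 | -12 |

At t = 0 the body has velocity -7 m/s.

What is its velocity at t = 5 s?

Δv equals the area under the a-t graph; then v = v₀ + Δv.
0–1 s: ½(-4 + 5)(1) = 0.5 m/s
1–4 s: ½(5 + -3)(3) = 3 m/s
4–5 s: ½(-3 + -12)(1) = -7.5 m/s
Δv = -4 m/s, so v(5) = -7 + (-4) = -11 m/s.

-11 m/s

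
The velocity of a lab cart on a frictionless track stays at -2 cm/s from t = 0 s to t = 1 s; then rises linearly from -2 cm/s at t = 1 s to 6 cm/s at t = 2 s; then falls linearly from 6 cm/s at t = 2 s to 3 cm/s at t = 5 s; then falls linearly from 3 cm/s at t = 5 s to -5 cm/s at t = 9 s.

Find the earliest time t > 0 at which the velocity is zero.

t = 1.25 s

v changes sign on 1–2 s (from -2 to 6); the graph is linear there, so v = 0 at t = 1 + (2)·(2 − 1)/(6 − -2) = 1.25 s.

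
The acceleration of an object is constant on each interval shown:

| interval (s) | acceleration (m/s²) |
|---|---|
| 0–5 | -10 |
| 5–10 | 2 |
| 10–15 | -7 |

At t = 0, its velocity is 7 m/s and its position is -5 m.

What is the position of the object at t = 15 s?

On each constant-a segment, Δv = aΔt and Δx = v₀Δt + ½aΔt²; chain segment to segment.
0–5 s: v starts 7 m/s; Δx = 7·5 + ½·-10·5² = -90 m; v ends -43 m/s.
5–10 s: v starts -43 m/s; Δx = -43·5 + ½·2·5² = -190 m; v ends -33 m/s.
10–15 s: v starts -33 m/s; Δx = -33·5 + ½·-7·5² = -252.5 m; v ends -68 m/s.
x(15) = -5 + Σ Δx = -537.5 m.

-537.5 m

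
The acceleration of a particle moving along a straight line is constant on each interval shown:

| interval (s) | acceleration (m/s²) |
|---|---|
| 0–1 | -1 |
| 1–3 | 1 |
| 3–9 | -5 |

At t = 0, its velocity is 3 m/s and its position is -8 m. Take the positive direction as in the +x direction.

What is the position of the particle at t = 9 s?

On each constant-a segment, Δv = aΔt and Δx = v₀Δt + ½aΔt²; chain segment to segment.
0–1 s: v starts 3 m/s; Δx = 3·1 + ½·-1·1² = 2.5 m; v ends 2 m/s.
1–3 s: v starts 2 m/s; Δx = 2·2 + ½·1·2² = 6 m; v ends 4 m/s.
3–9 s: v starts 4 m/s; Δx = 4·6 + ½·-5·6² = -66 m; v ends -26 m/s.
x(9) = -8 + Σ Δx = -65.5 m.

-65.5 m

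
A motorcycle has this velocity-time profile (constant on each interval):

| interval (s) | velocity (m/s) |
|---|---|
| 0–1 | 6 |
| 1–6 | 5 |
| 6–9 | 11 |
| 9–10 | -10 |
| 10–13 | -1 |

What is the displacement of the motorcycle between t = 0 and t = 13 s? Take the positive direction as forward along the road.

51 m

Displacement is the signed area under the v-t curve.
0–1 s: 6 × 1 = 6 m
1–6 s: 5 × 5 = 25 m
6–9 s: 11 × 3 = 33 m
9–10 s: -10 × 1 = -10 m
10–13 s: -1 × 3 = -3 m
Net displacement = 51 m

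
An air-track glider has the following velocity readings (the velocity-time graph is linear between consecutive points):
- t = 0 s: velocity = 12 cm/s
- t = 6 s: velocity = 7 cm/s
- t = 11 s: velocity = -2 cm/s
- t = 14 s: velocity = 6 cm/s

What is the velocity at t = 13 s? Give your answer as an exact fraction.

10/3 cm/s

On 11–14 s the graph is linear from -2 to 6 cm/s: v(13) = -2 + (6 − -2)·(13 − 11)/(14 − 11) = 10/3 cm/s.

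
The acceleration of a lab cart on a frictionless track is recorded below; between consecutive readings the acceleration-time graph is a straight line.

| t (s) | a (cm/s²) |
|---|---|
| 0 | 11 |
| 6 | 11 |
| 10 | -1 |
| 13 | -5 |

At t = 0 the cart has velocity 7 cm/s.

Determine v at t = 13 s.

Δv equals the area under the a-t graph; then v = v₀ + Δv.
0–6 s: 11 × 6 = 66 cm/s
6–10 s: ½(11 + -1)(4) = 20 cm/s
10–13 s: ½(-1 + -5)(3) = -9 cm/s
Δv = 77 cm/s, so v(13) = 7 + (77) = 84 cm/s.

84 cm/s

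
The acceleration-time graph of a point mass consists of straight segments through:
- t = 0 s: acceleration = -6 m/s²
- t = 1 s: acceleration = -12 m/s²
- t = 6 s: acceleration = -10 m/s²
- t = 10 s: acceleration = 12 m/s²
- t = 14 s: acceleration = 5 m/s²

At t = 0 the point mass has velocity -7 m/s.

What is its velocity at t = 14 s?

Δv equals the area under the a-t graph; then v = v₀ + Δv.
0–1 s: ½(-6 + -12)(1) = -9 m/s
1–6 s: ½(-12 + -10)(5) = -55 m/s
6–10 s: ½(-10 + 12)(4) = 4 m/s
10–14 s: ½(12 + 5)(4) = 34 m/s
Δv = -26 m/s, so v(14) = -7 + (-26) = -33 m/s.

-33 m/s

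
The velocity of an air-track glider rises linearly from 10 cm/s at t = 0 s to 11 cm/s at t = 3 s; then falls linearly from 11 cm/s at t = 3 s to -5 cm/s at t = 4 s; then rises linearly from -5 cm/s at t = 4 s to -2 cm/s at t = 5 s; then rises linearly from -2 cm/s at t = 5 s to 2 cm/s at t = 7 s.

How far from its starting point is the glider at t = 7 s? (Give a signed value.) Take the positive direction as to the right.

31 cm

Displacement is the signed area under the v-t curve.
0–3 s: ½(10 + 11)(3) = 31.5 cm
3–4 s: ½(11 + -5)(1) = 3 cm
4–5 s: ½(-5 + -2)(1) = -3.5 cm
5–7 s: ½(-2 + 2)(2) = 0 cm
Net displacement = 31 cm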